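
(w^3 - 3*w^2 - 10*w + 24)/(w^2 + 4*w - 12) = (w^2 - w - 12)/(w + 6)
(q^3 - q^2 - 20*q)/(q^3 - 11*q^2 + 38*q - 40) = q*(q + 4)/(q^2 - 6*q + 8)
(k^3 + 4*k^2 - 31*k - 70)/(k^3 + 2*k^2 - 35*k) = (k + 2)/k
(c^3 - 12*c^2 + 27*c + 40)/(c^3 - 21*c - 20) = (c - 8)/(c + 4)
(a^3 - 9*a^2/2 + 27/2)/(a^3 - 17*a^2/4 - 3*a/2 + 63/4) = 2*(2*a + 3)/(4*a + 7)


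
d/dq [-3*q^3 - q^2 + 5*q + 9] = -9*q^2 - 2*q + 5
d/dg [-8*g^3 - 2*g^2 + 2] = 4*g*(-6*g - 1)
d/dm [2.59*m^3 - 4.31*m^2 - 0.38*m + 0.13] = 7.77*m^2 - 8.62*m - 0.38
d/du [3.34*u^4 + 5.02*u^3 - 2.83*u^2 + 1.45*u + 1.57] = 13.36*u^3 + 15.06*u^2 - 5.66*u + 1.45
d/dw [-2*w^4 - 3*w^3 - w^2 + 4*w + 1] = -8*w^3 - 9*w^2 - 2*w + 4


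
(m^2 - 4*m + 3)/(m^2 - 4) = (m^2 - 4*m + 3)/(m^2 - 4)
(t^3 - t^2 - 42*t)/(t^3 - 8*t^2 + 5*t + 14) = t*(t + 6)/(t^2 - t - 2)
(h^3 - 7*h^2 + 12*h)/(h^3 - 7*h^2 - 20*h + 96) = h*(h - 4)/(h^2 - 4*h - 32)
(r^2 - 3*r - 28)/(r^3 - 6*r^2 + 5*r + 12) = (r^2 - 3*r - 28)/(r^3 - 6*r^2 + 5*r + 12)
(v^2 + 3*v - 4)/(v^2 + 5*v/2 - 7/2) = 2*(v + 4)/(2*v + 7)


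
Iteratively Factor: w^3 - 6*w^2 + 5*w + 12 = (w - 3)*(w^2 - 3*w - 4) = (w - 4)*(w - 3)*(w + 1)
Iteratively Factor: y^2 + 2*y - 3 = (y + 3)*(y - 1)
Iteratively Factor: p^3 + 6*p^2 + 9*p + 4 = (p + 1)*(p^2 + 5*p + 4) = (p + 1)^2*(p + 4)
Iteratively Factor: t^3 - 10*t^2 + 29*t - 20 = (t - 1)*(t^2 - 9*t + 20) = (t - 4)*(t - 1)*(t - 5)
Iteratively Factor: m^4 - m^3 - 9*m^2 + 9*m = (m + 3)*(m^3 - 4*m^2 + 3*m) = m*(m + 3)*(m^2 - 4*m + 3) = m*(m - 1)*(m + 3)*(m - 3)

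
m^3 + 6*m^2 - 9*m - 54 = (m - 3)*(m + 3)*(m + 6)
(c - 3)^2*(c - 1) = c^3 - 7*c^2 + 15*c - 9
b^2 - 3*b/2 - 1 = (b - 2)*(b + 1/2)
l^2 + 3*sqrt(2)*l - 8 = (l - sqrt(2))*(l + 4*sqrt(2))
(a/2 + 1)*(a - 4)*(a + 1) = a^3/2 - a^2/2 - 5*a - 4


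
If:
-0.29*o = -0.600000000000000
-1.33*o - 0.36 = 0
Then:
No Solution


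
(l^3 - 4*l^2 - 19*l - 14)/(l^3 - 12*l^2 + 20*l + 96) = (l^2 - 6*l - 7)/(l^2 - 14*l + 48)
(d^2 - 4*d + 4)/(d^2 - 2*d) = (d - 2)/d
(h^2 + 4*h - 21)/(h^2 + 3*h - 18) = (h + 7)/(h + 6)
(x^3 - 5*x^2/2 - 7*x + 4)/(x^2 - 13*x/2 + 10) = (2*x^2 + 3*x - 2)/(2*x - 5)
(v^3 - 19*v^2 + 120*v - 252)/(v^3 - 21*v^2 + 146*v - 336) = (v - 6)/(v - 8)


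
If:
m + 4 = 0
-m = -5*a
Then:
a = -4/5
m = -4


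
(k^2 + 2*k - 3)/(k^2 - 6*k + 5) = (k + 3)/(k - 5)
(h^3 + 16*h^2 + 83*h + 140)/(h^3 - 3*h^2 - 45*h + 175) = (h^2 + 9*h + 20)/(h^2 - 10*h + 25)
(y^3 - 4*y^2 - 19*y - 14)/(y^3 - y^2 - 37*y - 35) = (y + 2)/(y + 5)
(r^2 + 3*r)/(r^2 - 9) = r/(r - 3)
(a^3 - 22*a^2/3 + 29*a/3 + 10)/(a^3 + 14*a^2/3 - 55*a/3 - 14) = (a - 5)/(a + 7)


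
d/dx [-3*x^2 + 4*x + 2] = 4 - 6*x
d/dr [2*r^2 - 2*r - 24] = 4*r - 2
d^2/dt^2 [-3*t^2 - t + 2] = -6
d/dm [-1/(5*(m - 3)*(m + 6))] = (2*m + 3)/(5*(m - 3)^2*(m + 6)^2)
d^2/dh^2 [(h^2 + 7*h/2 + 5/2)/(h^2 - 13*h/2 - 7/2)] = 16*(10*h^3 + 18*h^2 - 12*h + 47)/(8*h^6 - 156*h^5 + 930*h^4 - 1105*h^3 - 3255*h^2 - 1911*h - 343)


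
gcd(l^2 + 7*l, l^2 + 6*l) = l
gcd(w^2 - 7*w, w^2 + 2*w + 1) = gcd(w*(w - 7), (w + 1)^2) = 1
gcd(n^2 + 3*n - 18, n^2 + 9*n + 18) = n + 6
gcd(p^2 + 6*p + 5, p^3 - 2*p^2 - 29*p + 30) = p + 5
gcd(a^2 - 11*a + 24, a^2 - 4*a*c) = 1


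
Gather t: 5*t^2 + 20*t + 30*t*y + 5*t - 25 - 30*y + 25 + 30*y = 5*t^2 + t*(30*y + 25)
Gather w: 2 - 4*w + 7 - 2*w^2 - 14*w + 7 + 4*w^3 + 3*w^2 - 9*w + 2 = 4*w^3 + w^2 - 27*w + 18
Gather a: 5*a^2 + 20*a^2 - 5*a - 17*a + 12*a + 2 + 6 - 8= 25*a^2 - 10*a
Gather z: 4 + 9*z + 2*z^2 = 2*z^2 + 9*z + 4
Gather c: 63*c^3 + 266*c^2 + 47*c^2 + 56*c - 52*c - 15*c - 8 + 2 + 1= 63*c^3 + 313*c^2 - 11*c - 5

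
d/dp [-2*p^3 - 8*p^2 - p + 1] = -6*p^2 - 16*p - 1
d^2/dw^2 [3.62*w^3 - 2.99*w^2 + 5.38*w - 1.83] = 21.72*w - 5.98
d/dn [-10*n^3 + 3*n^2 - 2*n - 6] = -30*n^2 + 6*n - 2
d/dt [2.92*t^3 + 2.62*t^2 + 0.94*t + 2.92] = 8.76*t^2 + 5.24*t + 0.94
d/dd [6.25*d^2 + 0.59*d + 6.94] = 12.5*d + 0.59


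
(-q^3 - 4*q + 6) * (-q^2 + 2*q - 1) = q^5 - 2*q^4 + 5*q^3 - 14*q^2 + 16*q - 6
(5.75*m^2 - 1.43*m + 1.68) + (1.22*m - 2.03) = 5.75*m^2 - 0.21*m - 0.35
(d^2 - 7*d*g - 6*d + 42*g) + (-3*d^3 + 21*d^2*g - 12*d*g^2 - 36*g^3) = -3*d^3 + 21*d^2*g + d^2 - 12*d*g^2 - 7*d*g - 6*d - 36*g^3 + 42*g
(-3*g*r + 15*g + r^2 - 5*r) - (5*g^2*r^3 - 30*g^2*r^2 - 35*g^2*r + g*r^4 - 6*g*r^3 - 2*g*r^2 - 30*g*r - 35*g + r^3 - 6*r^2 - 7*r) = -5*g^2*r^3 + 30*g^2*r^2 + 35*g^2*r - g*r^4 + 6*g*r^3 + 2*g*r^2 + 27*g*r + 50*g - r^3 + 7*r^2 + 2*r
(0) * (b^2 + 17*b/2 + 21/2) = 0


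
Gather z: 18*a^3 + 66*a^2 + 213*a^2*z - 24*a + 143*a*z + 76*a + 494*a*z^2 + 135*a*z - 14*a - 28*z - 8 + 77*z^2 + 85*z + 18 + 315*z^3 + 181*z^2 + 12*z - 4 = 18*a^3 + 66*a^2 + 38*a + 315*z^3 + z^2*(494*a + 258) + z*(213*a^2 + 278*a + 69) + 6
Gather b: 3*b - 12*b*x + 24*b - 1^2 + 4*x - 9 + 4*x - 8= b*(27 - 12*x) + 8*x - 18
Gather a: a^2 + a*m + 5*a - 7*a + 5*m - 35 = a^2 + a*(m - 2) + 5*m - 35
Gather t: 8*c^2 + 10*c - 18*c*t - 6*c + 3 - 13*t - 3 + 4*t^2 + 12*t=8*c^2 + 4*c + 4*t^2 + t*(-18*c - 1)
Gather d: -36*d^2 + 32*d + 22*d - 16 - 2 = -36*d^2 + 54*d - 18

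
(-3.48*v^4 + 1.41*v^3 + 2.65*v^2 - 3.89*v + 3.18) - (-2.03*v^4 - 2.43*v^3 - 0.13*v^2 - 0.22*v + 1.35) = -1.45*v^4 + 3.84*v^3 + 2.78*v^2 - 3.67*v + 1.83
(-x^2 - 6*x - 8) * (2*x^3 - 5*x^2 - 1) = -2*x^5 - 7*x^4 + 14*x^3 + 41*x^2 + 6*x + 8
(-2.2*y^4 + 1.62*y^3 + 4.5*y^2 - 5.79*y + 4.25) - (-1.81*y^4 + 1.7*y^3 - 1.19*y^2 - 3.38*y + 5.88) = -0.39*y^4 - 0.0799999999999998*y^3 + 5.69*y^2 - 2.41*y - 1.63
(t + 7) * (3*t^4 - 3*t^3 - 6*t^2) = 3*t^5 + 18*t^4 - 27*t^3 - 42*t^2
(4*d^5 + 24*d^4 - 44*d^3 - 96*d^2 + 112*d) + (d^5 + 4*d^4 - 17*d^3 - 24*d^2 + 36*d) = 5*d^5 + 28*d^4 - 61*d^3 - 120*d^2 + 148*d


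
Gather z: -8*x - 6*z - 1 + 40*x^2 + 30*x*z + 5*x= 40*x^2 - 3*x + z*(30*x - 6) - 1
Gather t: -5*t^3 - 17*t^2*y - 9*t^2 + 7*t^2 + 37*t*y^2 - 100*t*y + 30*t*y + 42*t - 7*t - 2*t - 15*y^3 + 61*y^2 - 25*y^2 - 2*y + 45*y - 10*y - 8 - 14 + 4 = -5*t^3 + t^2*(-17*y - 2) + t*(37*y^2 - 70*y + 33) - 15*y^3 + 36*y^2 + 33*y - 18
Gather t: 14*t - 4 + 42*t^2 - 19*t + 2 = 42*t^2 - 5*t - 2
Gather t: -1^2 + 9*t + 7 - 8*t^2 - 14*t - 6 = -8*t^2 - 5*t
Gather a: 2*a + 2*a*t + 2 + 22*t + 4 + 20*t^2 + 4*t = a*(2*t + 2) + 20*t^2 + 26*t + 6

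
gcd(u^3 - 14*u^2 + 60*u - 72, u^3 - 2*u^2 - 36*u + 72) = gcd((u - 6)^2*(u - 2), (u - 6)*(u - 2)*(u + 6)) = u^2 - 8*u + 12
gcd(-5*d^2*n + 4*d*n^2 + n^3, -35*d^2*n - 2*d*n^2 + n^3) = 5*d*n + n^2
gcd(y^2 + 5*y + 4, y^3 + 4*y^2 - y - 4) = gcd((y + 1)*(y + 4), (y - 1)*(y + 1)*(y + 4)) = y^2 + 5*y + 4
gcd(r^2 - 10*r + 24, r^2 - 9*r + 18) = r - 6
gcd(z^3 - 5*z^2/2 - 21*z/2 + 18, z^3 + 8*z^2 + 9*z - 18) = z + 3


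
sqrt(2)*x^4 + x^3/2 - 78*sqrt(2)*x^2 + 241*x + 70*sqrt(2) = (x - 5*sqrt(2))*(x - 2*sqrt(2))*(x + 7*sqrt(2))*(sqrt(2)*x + 1/2)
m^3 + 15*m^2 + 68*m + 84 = (m + 2)*(m + 6)*(m + 7)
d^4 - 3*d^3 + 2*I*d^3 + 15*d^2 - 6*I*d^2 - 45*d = d*(d - 3)*(d - 3*I)*(d + 5*I)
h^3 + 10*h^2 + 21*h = h*(h + 3)*(h + 7)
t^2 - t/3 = t*(t - 1/3)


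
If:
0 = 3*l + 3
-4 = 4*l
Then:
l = -1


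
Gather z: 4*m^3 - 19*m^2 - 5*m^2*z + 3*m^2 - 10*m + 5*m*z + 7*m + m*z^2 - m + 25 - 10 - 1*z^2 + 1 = 4*m^3 - 16*m^2 - 4*m + z^2*(m - 1) + z*(-5*m^2 + 5*m) + 16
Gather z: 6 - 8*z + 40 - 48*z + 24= 70 - 56*z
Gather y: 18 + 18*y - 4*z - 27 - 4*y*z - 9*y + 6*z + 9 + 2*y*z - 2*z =y*(9 - 2*z)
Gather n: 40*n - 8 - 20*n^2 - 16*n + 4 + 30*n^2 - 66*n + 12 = 10*n^2 - 42*n + 8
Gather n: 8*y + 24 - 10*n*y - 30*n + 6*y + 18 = n*(-10*y - 30) + 14*y + 42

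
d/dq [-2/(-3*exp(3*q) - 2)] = -18*exp(3*q)/(3*exp(3*q) + 2)^2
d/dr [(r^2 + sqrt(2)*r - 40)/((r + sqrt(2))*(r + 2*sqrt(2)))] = 2*(sqrt(2)*r^2 + 44*r + 62*sqrt(2))/(r^4 + 6*sqrt(2)*r^3 + 26*r^2 + 24*sqrt(2)*r + 16)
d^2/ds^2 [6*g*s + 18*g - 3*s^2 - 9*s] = -6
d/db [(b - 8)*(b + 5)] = 2*b - 3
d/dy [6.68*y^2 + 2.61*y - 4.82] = 13.36*y + 2.61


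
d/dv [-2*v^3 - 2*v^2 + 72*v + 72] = -6*v^2 - 4*v + 72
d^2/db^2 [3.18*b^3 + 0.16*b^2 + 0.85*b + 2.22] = 19.08*b + 0.32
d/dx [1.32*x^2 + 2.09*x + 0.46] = 2.64*x + 2.09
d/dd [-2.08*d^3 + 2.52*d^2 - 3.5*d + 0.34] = -6.24*d^2 + 5.04*d - 3.5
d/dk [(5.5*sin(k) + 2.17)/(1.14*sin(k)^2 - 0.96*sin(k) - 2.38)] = (-4.9476*sin(k) + 3.135*cos(2*k) - 14.1418)*cos(k)/(-1.14*sin(k)^2 + 0.96*sin(k) + 2.38)^2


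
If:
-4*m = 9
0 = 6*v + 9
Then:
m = -9/4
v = -3/2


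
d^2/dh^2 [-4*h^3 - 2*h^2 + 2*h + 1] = -24*h - 4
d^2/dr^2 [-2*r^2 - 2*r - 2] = -4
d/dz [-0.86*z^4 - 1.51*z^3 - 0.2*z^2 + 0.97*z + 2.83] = -3.44*z^3 - 4.53*z^2 - 0.4*z + 0.97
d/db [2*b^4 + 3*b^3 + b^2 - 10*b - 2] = 8*b^3 + 9*b^2 + 2*b - 10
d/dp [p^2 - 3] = 2*p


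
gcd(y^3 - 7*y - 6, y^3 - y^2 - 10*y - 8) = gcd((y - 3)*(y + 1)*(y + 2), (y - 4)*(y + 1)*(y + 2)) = y^2 + 3*y + 2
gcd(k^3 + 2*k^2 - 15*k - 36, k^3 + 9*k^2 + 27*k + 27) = k^2 + 6*k + 9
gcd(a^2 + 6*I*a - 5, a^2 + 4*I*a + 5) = a + 5*I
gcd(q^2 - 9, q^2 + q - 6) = q + 3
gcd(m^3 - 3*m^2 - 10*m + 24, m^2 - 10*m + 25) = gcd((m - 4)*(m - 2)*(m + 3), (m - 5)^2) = 1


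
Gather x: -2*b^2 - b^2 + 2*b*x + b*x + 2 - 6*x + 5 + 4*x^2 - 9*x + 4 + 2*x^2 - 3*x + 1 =-3*b^2 + 6*x^2 + x*(3*b - 18) + 12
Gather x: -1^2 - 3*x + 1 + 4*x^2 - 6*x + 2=4*x^2 - 9*x + 2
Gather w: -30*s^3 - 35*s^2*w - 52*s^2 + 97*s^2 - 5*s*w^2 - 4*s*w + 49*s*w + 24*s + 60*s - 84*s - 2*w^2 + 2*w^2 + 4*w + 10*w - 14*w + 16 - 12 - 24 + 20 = -30*s^3 + 45*s^2 - 5*s*w^2 + w*(-35*s^2 + 45*s)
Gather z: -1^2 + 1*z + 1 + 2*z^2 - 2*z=2*z^2 - z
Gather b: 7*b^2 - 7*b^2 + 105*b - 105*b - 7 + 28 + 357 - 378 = 0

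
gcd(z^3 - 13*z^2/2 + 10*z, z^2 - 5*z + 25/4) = z - 5/2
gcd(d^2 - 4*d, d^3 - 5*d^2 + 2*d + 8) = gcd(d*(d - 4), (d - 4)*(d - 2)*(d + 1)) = d - 4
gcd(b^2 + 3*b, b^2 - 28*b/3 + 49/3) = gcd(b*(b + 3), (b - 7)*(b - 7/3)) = 1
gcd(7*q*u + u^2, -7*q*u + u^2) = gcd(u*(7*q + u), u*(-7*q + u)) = u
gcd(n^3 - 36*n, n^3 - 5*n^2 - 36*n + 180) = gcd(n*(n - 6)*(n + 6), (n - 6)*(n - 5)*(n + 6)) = n^2 - 36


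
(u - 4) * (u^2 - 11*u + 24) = u^3 - 15*u^2 + 68*u - 96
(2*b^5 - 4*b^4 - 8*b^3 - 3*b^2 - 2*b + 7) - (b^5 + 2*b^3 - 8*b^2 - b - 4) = b^5 - 4*b^4 - 10*b^3 + 5*b^2 - b + 11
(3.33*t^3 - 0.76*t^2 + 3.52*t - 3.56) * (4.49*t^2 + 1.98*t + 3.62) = 14.9517*t^5 + 3.181*t^4 + 26.3546*t^3 - 11.766*t^2 + 5.6936*t - 12.8872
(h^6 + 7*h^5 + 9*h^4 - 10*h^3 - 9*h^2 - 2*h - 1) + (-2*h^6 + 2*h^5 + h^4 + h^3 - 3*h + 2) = -h^6 + 9*h^5 + 10*h^4 - 9*h^3 - 9*h^2 - 5*h + 1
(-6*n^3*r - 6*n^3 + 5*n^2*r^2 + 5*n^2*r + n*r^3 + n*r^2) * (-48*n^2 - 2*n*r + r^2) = 288*n^5*r + 288*n^5 - 228*n^4*r^2 - 228*n^4*r - 64*n^3*r^3 - 64*n^3*r^2 + 3*n^2*r^4 + 3*n^2*r^3 + n*r^5 + n*r^4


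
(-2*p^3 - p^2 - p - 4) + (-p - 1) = -2*p^3 - p^2 - 2*p - 5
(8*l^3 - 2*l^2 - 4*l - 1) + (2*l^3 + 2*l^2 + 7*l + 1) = 10*l^3 + 3*l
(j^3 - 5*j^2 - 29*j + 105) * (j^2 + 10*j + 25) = j^5 + 5*j^4 - 54*j^3 - 310*j^2 + 325*j + 2625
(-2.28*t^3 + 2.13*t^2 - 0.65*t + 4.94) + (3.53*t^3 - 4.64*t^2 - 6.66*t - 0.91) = 1.25*t^3 - 2.51*t^2 - 7.31*t + 4.03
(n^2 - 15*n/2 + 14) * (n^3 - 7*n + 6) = n^5 - 15*n^4/2 + 7*n^3 + 117*n^2/2 - 143*n + 84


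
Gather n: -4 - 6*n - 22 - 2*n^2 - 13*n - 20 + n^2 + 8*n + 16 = -n^2 - 11*n - 30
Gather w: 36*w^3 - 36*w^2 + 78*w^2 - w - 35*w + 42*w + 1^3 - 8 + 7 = 36*w^3 + 42*w^2 + 6*w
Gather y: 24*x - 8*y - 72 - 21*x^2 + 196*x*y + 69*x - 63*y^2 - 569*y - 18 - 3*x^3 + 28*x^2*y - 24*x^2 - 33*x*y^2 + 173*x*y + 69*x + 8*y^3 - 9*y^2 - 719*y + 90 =-3*x^3 - 45*x^2 + 162*x + 8*y^3 + y^2*(-33*x - 72) + y*(28*x^2 + 369*x - 1296)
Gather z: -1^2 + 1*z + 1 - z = 0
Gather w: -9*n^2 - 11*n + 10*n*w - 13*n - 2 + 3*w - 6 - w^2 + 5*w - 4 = -9*n^2 - 24*n - w^2 + w*(10*n + 8) - 12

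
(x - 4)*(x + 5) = x^2 + x - 20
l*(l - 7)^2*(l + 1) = l^4 - 13*l^3 + 35*l^2 + 49*l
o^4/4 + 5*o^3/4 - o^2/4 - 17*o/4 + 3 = (o/4 + 1)*(o - 1)^2*(o + 3)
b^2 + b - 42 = (b - 6)*(b + 7)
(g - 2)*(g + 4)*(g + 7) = g^3 + 9*g^2 + 6*g - 56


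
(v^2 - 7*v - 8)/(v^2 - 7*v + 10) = (v^2 - 7*v - 8)/(v^2 - 7*v + 10)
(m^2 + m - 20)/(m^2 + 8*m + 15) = (m - 4)/(m + 3)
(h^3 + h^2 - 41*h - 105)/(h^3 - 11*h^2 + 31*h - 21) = (h^2 + 8*h + 15)/(h^2 - 4*h + 3)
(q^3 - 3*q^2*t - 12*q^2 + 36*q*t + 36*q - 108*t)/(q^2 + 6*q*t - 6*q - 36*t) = (q^2 - 3*q*t - 6*q + 18*t)/(q + 6*t)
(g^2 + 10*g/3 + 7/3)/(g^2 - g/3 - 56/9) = 3*(g + 1)/(3*g - 8)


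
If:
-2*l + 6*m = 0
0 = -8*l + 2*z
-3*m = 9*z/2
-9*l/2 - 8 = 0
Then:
No Solution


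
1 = 1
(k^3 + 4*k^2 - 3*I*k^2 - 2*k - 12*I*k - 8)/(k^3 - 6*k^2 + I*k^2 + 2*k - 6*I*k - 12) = (k^2 + 2*k*(2 - I) - 8*I)/(k^2 + 2*k*(-3 + I) - 12*I)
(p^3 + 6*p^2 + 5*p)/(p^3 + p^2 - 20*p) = (p + 1)/(p - 4)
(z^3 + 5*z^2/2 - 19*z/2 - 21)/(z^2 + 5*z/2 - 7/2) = (z^2 - z - 6)/(z - 1)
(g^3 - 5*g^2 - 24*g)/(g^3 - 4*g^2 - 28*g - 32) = g*(g + 3)/(g^2 + 4*g + 4)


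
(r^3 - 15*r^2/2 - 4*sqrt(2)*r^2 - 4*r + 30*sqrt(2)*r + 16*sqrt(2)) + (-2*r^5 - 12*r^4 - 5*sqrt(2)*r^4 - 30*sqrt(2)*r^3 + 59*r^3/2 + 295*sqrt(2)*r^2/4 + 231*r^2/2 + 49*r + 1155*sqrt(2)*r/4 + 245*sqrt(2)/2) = -2*r^5 - 12*r^4 - 5*sqrt(2)*r^4 - 30*sqrt(2)*r^3 + 61*r^3/2 + 279*sqrt(2)*r^2/4 + 108*r^2 + 45*r + 1275*sqrt(2)*r/4 + 277*sqrt(2)/2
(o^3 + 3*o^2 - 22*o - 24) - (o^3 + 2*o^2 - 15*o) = o^2 - 7*o - 24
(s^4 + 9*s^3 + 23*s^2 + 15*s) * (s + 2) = s^5 + 11*s^4 + 41*s^3 + 61*s^2 + 30*s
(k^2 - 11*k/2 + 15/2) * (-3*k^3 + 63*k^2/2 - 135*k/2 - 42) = -3*k^5 + 48*k^4 - 1053*k^3/4 + 1131*k^2/2 - 1101*k/4 - 315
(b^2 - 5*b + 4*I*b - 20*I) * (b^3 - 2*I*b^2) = b^5 - 5*b^4 + 2*I*b^4 + 8*b^3 - 10*I*b^3 - 40*b^2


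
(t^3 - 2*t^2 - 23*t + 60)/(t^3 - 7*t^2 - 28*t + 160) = (t - 3)/(t - 8)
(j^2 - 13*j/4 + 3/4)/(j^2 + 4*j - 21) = (j - 1/4)/(j + 7)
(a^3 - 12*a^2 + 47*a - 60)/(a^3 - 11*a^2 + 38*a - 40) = (a - 3)/(a - 2)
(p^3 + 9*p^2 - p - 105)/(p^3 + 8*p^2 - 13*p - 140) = (p - 3)/(p - 4)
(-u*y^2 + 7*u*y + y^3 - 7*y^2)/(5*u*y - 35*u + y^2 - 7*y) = y*(-u + y)/(5*u + y)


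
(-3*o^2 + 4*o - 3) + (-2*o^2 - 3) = -5*o^2 + 4*o - 6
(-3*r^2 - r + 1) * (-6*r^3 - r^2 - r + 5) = 18*r^5 + 9*r^4 - 2*r^3 - 15*r^2 - 6*r + 5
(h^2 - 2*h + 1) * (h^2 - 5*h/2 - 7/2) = h^4 - 9*h^3/2 + 5*h^2/2 + 9*h/2 - 7/2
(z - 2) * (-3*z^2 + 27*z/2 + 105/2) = -3*z^3 + 39*z^2/2 + 51*z/2 - 105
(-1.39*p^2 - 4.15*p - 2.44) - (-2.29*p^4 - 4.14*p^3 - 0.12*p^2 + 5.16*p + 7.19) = 2.29*p^4 + 4.14*p^3 - 1.27*p^2 - 9.31*p - 9.63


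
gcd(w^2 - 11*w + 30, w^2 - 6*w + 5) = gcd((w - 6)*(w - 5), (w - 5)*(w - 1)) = w - 5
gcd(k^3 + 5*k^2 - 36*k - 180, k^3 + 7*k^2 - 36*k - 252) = k^2 - 36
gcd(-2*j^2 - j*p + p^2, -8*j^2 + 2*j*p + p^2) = -2*j + p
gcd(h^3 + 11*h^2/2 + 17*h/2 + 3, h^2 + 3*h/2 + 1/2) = h + 1/2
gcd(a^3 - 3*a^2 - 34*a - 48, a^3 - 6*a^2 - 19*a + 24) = a^2 - 5*a - 24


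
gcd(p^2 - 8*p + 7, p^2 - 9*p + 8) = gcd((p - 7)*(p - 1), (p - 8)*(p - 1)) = p - 1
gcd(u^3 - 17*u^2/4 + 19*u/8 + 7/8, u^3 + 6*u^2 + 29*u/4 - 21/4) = 1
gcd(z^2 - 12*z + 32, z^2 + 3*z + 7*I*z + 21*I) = 1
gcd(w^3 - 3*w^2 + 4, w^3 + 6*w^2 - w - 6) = w + 1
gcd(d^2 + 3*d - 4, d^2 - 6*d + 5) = d - 1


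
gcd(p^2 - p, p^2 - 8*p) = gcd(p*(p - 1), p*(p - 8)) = p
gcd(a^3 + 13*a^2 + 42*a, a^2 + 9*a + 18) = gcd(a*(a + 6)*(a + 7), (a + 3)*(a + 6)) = a + 6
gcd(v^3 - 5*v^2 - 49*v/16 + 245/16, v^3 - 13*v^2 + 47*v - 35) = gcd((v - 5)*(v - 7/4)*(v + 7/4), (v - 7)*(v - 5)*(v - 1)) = v - 5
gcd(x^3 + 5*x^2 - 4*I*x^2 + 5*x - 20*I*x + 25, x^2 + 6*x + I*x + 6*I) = x + I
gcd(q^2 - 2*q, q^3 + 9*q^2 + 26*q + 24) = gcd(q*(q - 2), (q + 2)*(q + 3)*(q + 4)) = 1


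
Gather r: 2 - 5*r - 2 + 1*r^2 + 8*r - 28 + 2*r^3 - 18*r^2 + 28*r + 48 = 2*r^3 - 17*r^2 + 31*r + 20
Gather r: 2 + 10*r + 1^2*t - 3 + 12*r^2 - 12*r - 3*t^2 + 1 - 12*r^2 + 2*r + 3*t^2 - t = 0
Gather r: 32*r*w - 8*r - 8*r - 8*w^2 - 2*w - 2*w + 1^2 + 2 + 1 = r*(32*w - 16) - 8*w^2 - 4*w + 4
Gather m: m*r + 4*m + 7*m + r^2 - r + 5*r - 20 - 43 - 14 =m*(r + 11) + r^2 + 4*r - 77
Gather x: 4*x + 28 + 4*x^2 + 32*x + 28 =4*x^2 + 36*x + 56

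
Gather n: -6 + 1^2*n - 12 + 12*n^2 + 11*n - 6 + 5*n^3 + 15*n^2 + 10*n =5*n^3 + 27*n^2 + 22*n - 24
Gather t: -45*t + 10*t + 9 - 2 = 7 - 35*t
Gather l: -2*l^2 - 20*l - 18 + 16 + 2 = -2*l^2 - 20*l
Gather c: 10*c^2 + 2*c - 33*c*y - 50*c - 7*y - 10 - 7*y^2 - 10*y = 10*c^2 + c*(-33*y - 48) - 7*y^2 - 17*y - 10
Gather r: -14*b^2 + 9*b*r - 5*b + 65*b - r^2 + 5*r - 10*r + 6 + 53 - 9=-14*b^2 + 60*b - r^2 + r*(9*b - 5) + 50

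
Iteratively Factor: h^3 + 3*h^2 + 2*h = (h + 2)*(h^2 + h) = (h + 1)*(h + 2)*(h)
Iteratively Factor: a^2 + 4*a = (a)*(a + 4)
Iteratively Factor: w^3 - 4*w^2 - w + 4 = (w - 1)*(w^2 - 3*w - 4) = (w - 4)*(w - 1)*(w + 1)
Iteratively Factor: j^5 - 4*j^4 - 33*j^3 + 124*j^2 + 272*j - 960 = (j - 3)*(j^4 - j^3 - 36*j^2 + 16*j + 320) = (j - 3)*(j + 4)*(j^3 - 5*j^2 - 16*j + 80) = (j - 4)*(j - 3)*(j + 4)*(j^2 - j - 20) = (j - 4)*(j - 3)*(j + 4)^2*(j - 5)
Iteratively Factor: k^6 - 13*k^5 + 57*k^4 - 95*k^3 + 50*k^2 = (k)*(k^5 - 13*k^4 + 57*k^3 - 95*k^2 + 50*k) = k^2*(k^4 - 13*k^3 + 57*k^2 - 95*k + 50) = k^2*(k - 1)*(k^3 - 12*k^2 + 45*k - 50) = k^2*(k - 2)*(k - 1)*(k^2 - 10*k + 25) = k^2*(k - 5)*(k - 2)*(k - 1)*(k - 5)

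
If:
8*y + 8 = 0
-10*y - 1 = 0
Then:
No Solution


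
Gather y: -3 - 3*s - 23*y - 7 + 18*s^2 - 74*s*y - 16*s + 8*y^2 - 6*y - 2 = 18*s^2 - 19*s + 8*y^2 + y*(-74*s - 29) - 12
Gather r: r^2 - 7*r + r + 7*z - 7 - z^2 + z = r^2 - 6*r - z^2 + 8*z - 7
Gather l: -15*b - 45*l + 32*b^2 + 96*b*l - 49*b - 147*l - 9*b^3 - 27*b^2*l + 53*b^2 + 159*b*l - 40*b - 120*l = -9*b^3 + 85*b^2 - 104*b + l*(-27*b^2 + 255*b - 312)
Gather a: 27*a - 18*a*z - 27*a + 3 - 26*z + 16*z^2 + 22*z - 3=-18*a*z + 16*z^2 - 4*z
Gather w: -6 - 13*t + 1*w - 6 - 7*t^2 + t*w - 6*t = -7*t^2 - 19*t + w*(t + 1) - 12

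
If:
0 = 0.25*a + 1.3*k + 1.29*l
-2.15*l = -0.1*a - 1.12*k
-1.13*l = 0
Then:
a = 0.00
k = 0.00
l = 0.00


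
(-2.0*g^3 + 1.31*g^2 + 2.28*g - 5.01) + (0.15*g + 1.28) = -2.0*g^3 + 1.31*g^2 + 2.43*g - 3.73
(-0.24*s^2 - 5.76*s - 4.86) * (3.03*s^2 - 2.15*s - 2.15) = -0.7272*s^4 - 16.9368*s^3 - 1.8258*s^2 + 22.833*s + 10.449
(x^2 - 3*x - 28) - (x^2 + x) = -4*x - 28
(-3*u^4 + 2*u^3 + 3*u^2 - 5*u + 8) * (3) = -9*u^4 + 6*u^3 + 9*u^2 - 15*u + 24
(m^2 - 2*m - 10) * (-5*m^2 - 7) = -5*m^4 + 10*m^3 + 43*m^2 + 14*m + 70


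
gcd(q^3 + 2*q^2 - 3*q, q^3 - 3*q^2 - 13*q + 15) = q^2 + 2*q - 3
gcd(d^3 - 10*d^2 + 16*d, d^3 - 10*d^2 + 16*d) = d^3 - 10*d^2 + 16*d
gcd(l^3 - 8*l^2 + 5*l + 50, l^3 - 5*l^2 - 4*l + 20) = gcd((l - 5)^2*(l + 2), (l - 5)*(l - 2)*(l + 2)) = l^2 - 3*l - 10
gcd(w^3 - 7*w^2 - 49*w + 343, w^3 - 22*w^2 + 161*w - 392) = w^2 - 14*w + 49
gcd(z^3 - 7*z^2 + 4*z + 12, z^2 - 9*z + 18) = z - 6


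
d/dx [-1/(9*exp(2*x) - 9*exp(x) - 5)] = (18*exp(x) - 9)*exp(x)/(-9*exp(2*x) + 9*exp(x) + 5)^2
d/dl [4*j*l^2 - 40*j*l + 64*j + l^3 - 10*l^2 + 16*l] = 8*j*l - 40*j + 3*l^2 - 20*l + 16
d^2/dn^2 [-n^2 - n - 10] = -2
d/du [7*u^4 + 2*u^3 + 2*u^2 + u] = 28*u^3 + 6*u^2 + 4*u + 1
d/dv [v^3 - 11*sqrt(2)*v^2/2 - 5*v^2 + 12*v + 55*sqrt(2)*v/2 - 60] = 3*v^2 - 11*sqrt(2)*v - 10*v + 12 + 55*sqrt(2)/2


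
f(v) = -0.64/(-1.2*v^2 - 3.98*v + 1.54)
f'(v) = -0.64*(2.4*v + 3.98)/(-1.2*v^2 - 3.98*v + 1.54)^2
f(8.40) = 0.01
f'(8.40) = -0.00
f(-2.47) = -0.16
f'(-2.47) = 0.08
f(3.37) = 0.03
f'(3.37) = -0.01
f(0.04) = -0.46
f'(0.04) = -1.37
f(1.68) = 0.08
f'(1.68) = -0.07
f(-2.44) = -0.16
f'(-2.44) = 0.07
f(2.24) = 0.05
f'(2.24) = -0.03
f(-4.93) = 0.08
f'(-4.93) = 0.08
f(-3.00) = -0.24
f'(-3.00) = 0.29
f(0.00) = -0.42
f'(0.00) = -1.07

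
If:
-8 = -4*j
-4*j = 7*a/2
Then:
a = -16/7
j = 2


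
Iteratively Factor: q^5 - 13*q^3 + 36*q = (q)*(q^4 - 13*q^2 + 36) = q*(q + 2)*(q^3 - 2*q^2 - 9*q + 18) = q*(q - 2)*(q + 2)*(q^2 - 9) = q*(q - 2)*(q + 2)*(q + 3)*(q - 3)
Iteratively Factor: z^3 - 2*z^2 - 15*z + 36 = (z - 3)*(z^2 + z - 12) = (z - 3)^2*(z + 4)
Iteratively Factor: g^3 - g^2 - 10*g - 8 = (g - 4)*(g^2 + 3*g + 2) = (g - 4)*(g + 1)*(g + 2)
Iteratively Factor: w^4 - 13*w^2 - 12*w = (w - 4)*(w^3 + 4*w^2 + 3*w) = w*(w - 4)*(w^2 + 4*w + 3) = w*(w - 4)*(w + 3)*(w + 1)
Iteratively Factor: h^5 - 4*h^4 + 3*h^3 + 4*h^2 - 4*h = (h - 1)*(h^4 - 3*h^3 + 4*h) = (h - 2)*(h - 1)*(h^3 - h^2 - 2*h) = (h - 2)^2*(h - 1)*(h^2 + h) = (h - 2)^2*(h - 1)*(h + 1)*(h)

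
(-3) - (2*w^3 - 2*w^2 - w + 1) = -2*w^3 + 2*w^2 + w - 4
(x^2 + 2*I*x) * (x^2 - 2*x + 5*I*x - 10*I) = x^4 - 2*x^3 + 7*I*x^3 - 10*x^2 - 14*I*x^2 + 20*x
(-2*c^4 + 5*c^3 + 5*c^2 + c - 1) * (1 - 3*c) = 6*c^5 - 17*c^4 - 10*c^3 + 2*c^2 + 4*c - 1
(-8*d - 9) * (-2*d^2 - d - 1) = 16*d^3 + 26*d^2 + 17*d + 9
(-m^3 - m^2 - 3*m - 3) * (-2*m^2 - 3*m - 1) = 2*m^5 + 5*m^4 + 10*m^3 + 16*m^2 + 12*m + 3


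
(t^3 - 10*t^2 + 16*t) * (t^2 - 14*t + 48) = t^5 - 24*t^4 + 204*t^3 - 704*t^2 + 768*t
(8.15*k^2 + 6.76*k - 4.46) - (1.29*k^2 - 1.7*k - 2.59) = 6.86*k^2 + 8.46*k - 1.87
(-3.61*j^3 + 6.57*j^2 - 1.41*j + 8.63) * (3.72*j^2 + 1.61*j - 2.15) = -13.4292*j^5 + 18.6283*j^4 + 13.094*j^3 + 15.708*j^2 + 16.9258*j - 18.5545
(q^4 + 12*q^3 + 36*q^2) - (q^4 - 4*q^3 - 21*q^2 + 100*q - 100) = 16*q^3 + 57*q^2 - 100*q + 100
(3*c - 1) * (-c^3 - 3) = -3*c^4 + c^3 - 9*c + 3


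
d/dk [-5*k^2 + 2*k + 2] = 2 - 10*k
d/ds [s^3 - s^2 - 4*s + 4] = 3*s^2 - 2*s - 4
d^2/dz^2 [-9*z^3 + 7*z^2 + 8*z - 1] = 14 - 54*z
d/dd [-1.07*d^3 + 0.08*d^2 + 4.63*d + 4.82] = -3.21*d^2 + 0.16*d + 4.63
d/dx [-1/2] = 0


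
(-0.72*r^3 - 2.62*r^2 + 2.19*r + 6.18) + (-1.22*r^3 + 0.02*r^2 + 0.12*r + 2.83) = -1.94*r^3 - 2.6*r^2 + 2.31*r + 9.01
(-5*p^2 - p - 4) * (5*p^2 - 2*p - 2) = -25*p^4 + 5*p^3 - 8*p^2 + 10*p + 8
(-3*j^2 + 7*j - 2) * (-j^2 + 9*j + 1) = 3*j^4 - 34*j^3 + 62*j^2 - 11*j - 2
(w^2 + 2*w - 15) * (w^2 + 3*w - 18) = w^4 + 5*w^3 - 27*w^2 - 81*w + 270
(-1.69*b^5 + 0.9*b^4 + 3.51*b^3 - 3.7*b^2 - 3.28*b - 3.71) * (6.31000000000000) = -10.6639*b^5 + 5.679*b^4 + 22.1481*b^3 - 23.347*b^2 - 20.6968*b - 23.4101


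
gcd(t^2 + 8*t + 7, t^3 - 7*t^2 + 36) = 1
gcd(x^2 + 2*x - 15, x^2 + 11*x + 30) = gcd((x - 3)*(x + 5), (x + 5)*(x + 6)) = x + 5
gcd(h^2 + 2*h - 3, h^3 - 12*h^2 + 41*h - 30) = h - 1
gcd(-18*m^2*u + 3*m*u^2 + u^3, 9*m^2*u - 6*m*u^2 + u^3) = -3*m*u + u^2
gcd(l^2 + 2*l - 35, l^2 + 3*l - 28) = l + 7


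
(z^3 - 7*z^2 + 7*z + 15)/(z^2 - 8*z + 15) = z + 1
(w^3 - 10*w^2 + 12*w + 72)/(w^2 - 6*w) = w - 4 - 12/w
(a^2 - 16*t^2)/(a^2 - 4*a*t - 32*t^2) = (-a + 4*t)/(-a + 8*t)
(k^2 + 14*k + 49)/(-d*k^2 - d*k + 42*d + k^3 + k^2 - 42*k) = (-k - 7)/(d*k - 6*d - k^2 + 6*k)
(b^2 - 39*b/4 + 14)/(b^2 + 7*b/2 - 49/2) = (4*b^2 - 39*b + 56)/(2*(2*b^2 + 7*b - 49))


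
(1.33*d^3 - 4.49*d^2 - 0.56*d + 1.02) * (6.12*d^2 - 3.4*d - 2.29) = 8.1396*d^5 - 32.0008*d^4 + 8.7931*d^3 + 18.4285*d^2 - 2.1856*d - 2.3358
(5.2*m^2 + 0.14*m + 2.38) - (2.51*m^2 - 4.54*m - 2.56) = 2.69*m^2 + 4.68*m + 4.94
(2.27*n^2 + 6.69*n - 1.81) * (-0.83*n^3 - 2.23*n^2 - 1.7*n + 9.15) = -1.8841*n^5 - 10.6148*n^4 - 17.2754*n^3 + 13.4338*n^2 + 64.2905*n - 16.5615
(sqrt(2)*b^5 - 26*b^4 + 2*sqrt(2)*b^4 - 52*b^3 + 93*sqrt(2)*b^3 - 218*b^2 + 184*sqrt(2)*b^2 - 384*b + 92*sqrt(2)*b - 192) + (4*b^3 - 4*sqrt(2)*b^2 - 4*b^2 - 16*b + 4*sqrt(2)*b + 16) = sqrt(2)*b^5 - 26*b^4 + 2*sqrt(2)*b^4 - 48*b^3 + 93*sqrt(2)*b^3 - 222*b^2 + 180*sqrt(2)*b^2 - 400*b + 96*sqrt(2)*b - 176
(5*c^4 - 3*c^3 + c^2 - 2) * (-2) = -10*c^4 + 6*c^3 - 2*c^2 + 4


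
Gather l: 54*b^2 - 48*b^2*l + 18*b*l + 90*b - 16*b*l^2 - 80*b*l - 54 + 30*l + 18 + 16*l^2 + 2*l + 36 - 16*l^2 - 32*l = 54*b^2 - 16*b*l^2 + 90*b + l*(-48*b^2 - 62*b)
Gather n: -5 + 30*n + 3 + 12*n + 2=42*n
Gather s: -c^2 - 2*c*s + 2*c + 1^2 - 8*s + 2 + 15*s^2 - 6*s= -c^2 + 2*c + 15*s^2 + s*(-2*c - 14) + 3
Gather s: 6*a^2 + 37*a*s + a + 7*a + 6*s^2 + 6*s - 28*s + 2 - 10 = 6*a^2 + 8*a + 6*s^2 + s*(37*a - 22) - 8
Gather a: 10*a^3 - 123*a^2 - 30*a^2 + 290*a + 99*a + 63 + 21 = 10*a^3 - 153*a^2 + 389*a + 84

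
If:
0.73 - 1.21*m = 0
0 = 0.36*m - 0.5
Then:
No Solution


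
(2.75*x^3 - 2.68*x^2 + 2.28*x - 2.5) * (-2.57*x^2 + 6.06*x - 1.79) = -7.0675*x^5 + 23.5526*x^4 - 27.0229*x^3 + 25.039*x^2 - 19.2312*x + 4.475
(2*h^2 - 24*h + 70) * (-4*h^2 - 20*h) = -8*h^4 + 56*h^3 + 200*h^2 - 1400*h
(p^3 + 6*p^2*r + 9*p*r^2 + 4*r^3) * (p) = p^4 + 6*p^3*r + 9*p^2*r^2 + 4*p*r^3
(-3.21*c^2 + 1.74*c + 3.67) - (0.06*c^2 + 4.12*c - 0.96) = -3.27*c^2 - 2.38*c + 4.63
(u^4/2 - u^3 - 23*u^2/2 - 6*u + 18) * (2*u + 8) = u^5 + 2*u^4 - 31*u^3 - 104*u^2 - 12*u + 144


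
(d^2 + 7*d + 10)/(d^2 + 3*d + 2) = (d + 5)/(d + 1)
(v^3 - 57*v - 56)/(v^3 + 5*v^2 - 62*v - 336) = (v + 1)/(v + 6)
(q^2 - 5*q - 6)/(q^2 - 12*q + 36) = (q + 1)/(q - 6)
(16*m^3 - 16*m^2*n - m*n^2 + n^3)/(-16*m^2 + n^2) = -m + n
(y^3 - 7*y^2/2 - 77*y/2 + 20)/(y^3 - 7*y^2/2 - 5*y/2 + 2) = (y^2 - 3*y - 40)/(y^2 - 3*y - 4)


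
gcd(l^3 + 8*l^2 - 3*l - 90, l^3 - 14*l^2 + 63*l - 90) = l - 3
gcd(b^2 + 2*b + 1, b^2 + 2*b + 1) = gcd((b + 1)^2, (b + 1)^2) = b^2 + 2*b + 1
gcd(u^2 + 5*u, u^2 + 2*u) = u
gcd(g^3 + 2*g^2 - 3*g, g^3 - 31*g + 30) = g - 1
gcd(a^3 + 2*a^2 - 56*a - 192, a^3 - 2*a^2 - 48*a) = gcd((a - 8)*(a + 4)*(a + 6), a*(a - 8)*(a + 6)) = a^2 - 2*a - 48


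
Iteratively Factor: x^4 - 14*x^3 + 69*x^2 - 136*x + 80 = (x - 1)*(x^3 - 13*x^2 + 56*x - 80) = (x - 4)*(x - 1)*(x^2 - 9*x + 20) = (x - 5)*(x - 4)*(x - 1)*(x - 4)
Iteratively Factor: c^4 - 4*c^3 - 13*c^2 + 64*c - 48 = (c - 4)*(c^3 - 13*c + 12) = (c - 4)*(c - 3)*(c^2 + 3*c - 4) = (c - 4)*(c - 3)*(c - 1)*(c + 4)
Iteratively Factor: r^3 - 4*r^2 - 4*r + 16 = (r - 4)*(r^2 - 4) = (r - 4)*(r + 2)*(r - 2)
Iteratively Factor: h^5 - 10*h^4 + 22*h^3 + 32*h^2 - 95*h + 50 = (h - 1)*(h^4 - 9*h^3 + 13*h^2 + 45*h - 50) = (h - 1)*(h + 2)*(h^3 - 11*h^2 + 35*h - 25) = (h - 5)*(h - 1)*(h + 2)*(h^2 - 6*h + 5) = (h - 5)*(h - 1)^2*(h + 2)*(h - 5)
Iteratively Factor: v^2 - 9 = (v - 3)*(v + 3)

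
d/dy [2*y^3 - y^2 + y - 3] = 6*y^2 - 2*y + 1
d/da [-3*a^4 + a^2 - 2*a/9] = -12*a^3 + 2*a - 2/9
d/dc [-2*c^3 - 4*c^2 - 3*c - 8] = -6*c^2 - 8*c - 3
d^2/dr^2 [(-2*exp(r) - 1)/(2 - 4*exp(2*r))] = (4*exp(4*r) + 8*exp(3*r) + 12*exp(2*r) + 4*exp(r) + 1)*exp(r)/(8*exp(6*r) - 12*exp(4*r) + 6*exp(2*r) - 1)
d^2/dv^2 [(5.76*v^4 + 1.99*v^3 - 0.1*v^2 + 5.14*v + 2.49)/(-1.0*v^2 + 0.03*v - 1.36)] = (-11.52*v^6 + 1.0368*v^5 - 47.0327040000001*v^4 - 1.104654*v^3 - 143.1132*v^2 + 20.306376*v + 6.718814)/(1.0*v^6 - 0.09*v^5 + 4.0827*v^4 - 0.244827*v^3 + 5.552472*v^2 - 0.166464*v + 2.515456)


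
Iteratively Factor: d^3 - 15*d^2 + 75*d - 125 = (d - 5)*(d^2 - 10*d + 25) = (d - 5)^2*(d - 5)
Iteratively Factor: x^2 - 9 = (x - 3)*(x + 3)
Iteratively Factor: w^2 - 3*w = (w - 3)*(w)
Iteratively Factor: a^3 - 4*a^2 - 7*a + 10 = (a - 5)*(a^2 + a - 2) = (a - 5)*(a + 2)*(a - 1)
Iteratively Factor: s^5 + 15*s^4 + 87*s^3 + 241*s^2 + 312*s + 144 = (s + 1)*(s^4 + 14*s^3 + 73*s^2 + 168*s + 144) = (s + 1)*(s + 4)*(s^3 + 10*s^2 + 33*s + 36) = (s + 1)*(s + 4)^2*(s^2 + 6*s + 9) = (s + 1)*(s + 3)*(s + 4)^2*(s + 3)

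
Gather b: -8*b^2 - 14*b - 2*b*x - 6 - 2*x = -8*b^2 + b*(-2*x - 14) - 2*x - 6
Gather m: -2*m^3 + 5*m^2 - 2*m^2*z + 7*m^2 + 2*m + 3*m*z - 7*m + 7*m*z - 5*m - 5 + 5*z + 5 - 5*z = -2*m^3 + m^2*(12 - 2*z) + m*(10*z - 10)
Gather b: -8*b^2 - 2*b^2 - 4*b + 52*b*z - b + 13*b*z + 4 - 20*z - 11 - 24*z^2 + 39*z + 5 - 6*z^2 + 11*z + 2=-10*b^2 + b*(65*z - 5) - 30*z^2 + 30*z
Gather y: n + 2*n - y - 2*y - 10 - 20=3*n - 3*y - 30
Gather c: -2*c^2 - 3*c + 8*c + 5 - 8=-2*c^2 + 5*c - 3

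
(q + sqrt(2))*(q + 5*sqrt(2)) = q^2 + 6*sqrt(2)*q + 10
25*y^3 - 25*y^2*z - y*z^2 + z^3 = (-5*y + z)*(-y + z)*(5*y + z)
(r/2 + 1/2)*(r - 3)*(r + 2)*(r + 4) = r^4/2 + 2*r^3 - 7*r^2/2 - 17*r - 12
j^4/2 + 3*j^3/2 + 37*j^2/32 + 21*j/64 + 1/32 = (j/2 + 1/4)*(j + 1/4)^2*(j + 2)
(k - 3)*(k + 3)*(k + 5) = k^3 + 5*k^2 - 9*k - 45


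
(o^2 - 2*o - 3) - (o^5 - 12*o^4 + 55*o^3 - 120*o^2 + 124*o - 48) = -o^5 + 12*o^4 - 55*o^3 + 121*o^2 - 126*o + 45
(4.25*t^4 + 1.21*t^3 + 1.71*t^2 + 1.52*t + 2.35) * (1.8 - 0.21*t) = -0.8925*t^5 + 7.3959*t^4 + 1.8189*t^3 + 2.7588*t^2 + 2.2425*t + 4.23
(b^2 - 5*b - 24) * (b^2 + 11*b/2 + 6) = b^4 + b^3/2 - 91*b^2/2 - 162*b - 144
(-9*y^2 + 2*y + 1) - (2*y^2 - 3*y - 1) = -11*y^2 + 5*y + 2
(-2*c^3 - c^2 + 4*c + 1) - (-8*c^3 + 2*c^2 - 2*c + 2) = 6*c^3 - 3*c^2 + 6*c - 1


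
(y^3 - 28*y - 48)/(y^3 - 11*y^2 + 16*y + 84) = (y + 4)/(y - 7)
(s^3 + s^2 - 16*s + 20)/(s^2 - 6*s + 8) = (s^2 + 3*s - 10)/(s - 4)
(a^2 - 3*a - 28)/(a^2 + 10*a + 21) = (a^2 - 3*a - 28)/(a^2 + 10*a + 21)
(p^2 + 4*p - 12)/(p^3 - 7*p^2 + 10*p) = (p + 6)/(p*(p - 5))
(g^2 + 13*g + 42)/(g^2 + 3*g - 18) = (g + 7)/(g - 3)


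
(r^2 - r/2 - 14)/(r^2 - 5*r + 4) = (r + 7/2)/(r - 1)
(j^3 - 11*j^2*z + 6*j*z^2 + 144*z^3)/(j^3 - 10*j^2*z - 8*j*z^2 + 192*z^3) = (j + 3*z)/(j + 4*z)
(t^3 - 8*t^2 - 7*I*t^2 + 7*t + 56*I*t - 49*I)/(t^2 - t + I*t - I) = (t^2 - 7*t*(1 + I) + 49*I)/(t + I)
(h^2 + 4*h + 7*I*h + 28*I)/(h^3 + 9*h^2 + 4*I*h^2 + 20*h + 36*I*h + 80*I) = (h + 7*I)/(h^2 + h*(5 + 4*I) + 20*I)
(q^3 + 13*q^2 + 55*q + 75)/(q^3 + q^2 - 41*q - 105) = (q + 5)/(q - 7)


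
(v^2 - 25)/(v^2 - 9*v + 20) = (v + 5)/(v - 4)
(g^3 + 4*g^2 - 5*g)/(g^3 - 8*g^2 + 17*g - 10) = g*(g + 5)/(g^2 - 7*g + 10)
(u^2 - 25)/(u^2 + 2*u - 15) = (u - 5)/(u - 3)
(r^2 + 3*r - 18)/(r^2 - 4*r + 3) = (r + 6)/(r - 1)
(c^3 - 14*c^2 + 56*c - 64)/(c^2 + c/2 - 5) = 2*(c^2 - 12*c + 32)/(2*c + 5)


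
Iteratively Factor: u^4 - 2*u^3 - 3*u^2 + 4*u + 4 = (u + 1)*(u^3 - 3*u^2 + 4) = (u + 1)^2*(u^2 - 4*u + 4) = (u - 2)*(u + 1)^2*(u - 2)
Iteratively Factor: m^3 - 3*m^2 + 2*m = (m)*(m^2 - 3*m + 2) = m*(m - 2)*(m - 1)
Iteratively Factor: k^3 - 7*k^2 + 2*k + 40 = (k - 4)*(k^2 - 3*k - 10) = (k - 5)*(k - 4)*(k + 2)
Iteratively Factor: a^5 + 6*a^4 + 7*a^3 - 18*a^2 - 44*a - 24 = (a + 1)*(a^4 + 5*a^3 + 2*a^2 - 20*a - 24) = (a + 1)*(a + 2)*(a^3 + 3*a^2 - 4*a - 12) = (a - 2)*(a + 1)*(a + 2)*(a^2 + 5*a + 6) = (a - 2)*(a + 1)*(a + 2)*(a + 3)*(a + 2)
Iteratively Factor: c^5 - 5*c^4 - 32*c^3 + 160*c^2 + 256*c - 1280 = (c - 4)*(c^4 - c^3 - 36*c^2 + 16*c + 320) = (c - 4)*(c + 4)*(c^3 - 5*c^2 - 16*c + 80) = (c - 4)^2*(c + 4)*(c^2 - c - 20) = (c - 4)^2*(c + 4)^2*(c - 5)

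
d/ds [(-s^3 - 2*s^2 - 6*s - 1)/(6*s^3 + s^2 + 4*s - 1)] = (11*s^4 + 64*s^3 + 19*s^2 + 6*s + 10)/(36*s^6 + 12*s^5 + 49*s^4 - 4*s^3 + 14*s^2 - 8*s + 1)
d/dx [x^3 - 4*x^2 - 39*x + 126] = 3*x^2 - 8*x - 39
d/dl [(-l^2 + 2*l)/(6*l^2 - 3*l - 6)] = (-3*l^2 + 4*l - 4)/(3*(4*l^4 - 4*l^3 - 7*l^2 + 4*l + 4))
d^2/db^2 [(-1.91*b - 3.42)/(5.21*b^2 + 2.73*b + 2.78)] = (-(1.91*b + 3.42)*(10.42*b + 2.73)*(20.84*b + 5.46) + (59.7066*b + 46.065)*(5.21*b^2 + 2.73*b + 2.78))/(5.21*b^2 + 2.73*b + 2.78)^3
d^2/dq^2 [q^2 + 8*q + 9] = 2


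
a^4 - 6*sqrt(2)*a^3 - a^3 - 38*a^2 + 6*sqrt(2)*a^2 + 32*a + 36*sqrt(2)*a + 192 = (a - 3)*(a + 2)*(a - 8*sqrt(2))*(a + 2*sqrt(2))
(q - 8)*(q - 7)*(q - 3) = q^3 - 18*q^2 + 101*q - 168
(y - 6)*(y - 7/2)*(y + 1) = y^3 - 17*y^2/2 + 23*y/2 + 21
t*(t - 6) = t^2 - 6*t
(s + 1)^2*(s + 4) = s^3 + 6*s^2 + 9*s + 4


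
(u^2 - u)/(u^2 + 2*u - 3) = u/(u + 3)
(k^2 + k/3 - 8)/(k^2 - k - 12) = (k - 8/3)/(k - 4)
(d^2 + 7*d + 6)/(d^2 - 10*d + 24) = (d^2 + 7*d + 6)/(d^2 - 10*d + 24)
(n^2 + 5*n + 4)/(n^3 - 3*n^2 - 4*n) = (n + 4)/(n*(n - 4))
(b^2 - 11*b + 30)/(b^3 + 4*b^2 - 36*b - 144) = (b - 5)/(b^2 + 10*b + 24)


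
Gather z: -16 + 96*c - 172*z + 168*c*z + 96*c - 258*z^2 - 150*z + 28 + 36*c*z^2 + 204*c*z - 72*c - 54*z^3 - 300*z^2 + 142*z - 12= 120*c - 54*z^3 + z^2*(36*c - 558) + z*(372*c - 180)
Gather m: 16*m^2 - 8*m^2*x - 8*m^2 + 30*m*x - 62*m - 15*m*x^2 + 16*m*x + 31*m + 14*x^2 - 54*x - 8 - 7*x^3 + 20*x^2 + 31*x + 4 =m^2*(8 - 8*x) + m*(-15*x^2 + 46*x - 31) - 7*x^3 + 34*x^2 - 23*x - 4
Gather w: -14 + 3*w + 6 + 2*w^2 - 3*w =2*w^2 - 8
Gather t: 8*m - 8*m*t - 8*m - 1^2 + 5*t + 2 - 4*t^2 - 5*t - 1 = -8*m*t - 4*t^2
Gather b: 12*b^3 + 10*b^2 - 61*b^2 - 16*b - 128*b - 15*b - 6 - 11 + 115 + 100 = 12*b^3 - 51*b^2 - 159*b + 198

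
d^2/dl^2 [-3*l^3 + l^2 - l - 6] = 2 - 18*l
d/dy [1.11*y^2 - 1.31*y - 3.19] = 2.22*y - 1.31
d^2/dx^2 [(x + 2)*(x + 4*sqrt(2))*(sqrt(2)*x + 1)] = 6*sqrt(2)*x + 4*sqrt(2) + 18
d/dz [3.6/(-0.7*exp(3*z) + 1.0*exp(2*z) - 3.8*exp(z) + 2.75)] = (7.56*exp(2*z) - 7.2*exp(z) + 13.68)*exp(z)/(0.7*exp(3*z) - 1.0*exp(2*z) + 3.8*exp(z) - 2.75)^2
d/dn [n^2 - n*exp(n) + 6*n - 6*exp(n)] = -n*exp(n) + 2*n - 7*exp(n) + 6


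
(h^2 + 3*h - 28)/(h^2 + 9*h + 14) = (h - 4)/(h + 2)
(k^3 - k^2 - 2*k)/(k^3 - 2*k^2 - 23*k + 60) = k*(k^2 - k - 2)/(k^3 - 2*k^2 - 23*k + 60)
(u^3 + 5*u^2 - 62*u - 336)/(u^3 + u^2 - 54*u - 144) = (u + 7)/(u + 3)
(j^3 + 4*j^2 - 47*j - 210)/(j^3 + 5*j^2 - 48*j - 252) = (j + 5)/(j + 6)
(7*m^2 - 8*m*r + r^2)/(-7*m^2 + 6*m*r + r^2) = (-7*m + r)/(7*m + r)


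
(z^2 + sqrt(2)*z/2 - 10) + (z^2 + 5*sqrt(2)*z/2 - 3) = 2*z^2 + 3*sqrt(2)*z - 13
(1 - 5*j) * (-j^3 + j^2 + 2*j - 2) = 5*j^4 - 6*j^3 - 9*j^2 + 12*j - 2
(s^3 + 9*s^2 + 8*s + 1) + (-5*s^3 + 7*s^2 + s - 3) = -4*s^3 + 16*s^2 + 9*s - 2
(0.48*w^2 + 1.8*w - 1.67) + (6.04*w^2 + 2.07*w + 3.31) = 6.52*w^2 + 3.87*w + 1.64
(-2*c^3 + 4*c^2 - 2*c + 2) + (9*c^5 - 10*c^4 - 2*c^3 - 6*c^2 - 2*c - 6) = 9*c^5 - 10*c^4 - 4*c^3 - 2*c^2 - 4*c - 4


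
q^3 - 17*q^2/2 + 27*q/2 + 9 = (q - 6)*(q - 3)*(q + 1/2)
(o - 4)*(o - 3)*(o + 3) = o^3 - 4*o^2 - 9*o + 36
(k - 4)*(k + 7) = k^2 + 3*k - 28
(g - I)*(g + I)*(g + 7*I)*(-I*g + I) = -I*g^4 + 7*g^3 + I*g^3 - 7*g^2 - I*g^2 + 7*g + I*g - 7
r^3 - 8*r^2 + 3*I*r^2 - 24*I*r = r*(r - 8)*(r + 3*I)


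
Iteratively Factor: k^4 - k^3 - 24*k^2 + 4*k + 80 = (k - 2)*(k^3 + k^2 - 22*k - 40) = (k - 5)*(k - 2)*(k^2 + 6*k + 8) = (k - 5)*(k - 2)*(k + 4)*(k + 2)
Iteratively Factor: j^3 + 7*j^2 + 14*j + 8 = (j + 2)*(j^2 + 5*j + 4) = (j + 1)*(j + 2)*(j + 4)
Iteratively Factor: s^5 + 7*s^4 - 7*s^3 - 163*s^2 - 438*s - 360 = (s + 3)*(s^4 + 4*s^3 - 19*s^2 - 106*s - 120) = (s + 2)*(s + 3)*(s^3 + 2*s^2 - 23*s - 60) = (s - 5)*(s + 2)*(s + 3)*(s^2 + 7*s + 12) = (s - 5)*(s + 2)*(s + 3)*(s + 4)*(s + 3)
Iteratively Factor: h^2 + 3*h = (h + 3)*(h)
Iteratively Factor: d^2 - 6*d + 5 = (d - 5)*(d - 1)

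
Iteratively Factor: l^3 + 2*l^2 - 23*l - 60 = (l + 4)*(l^2 - 2*l - 15) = (l - 5)*(l + 4)*(l + 3)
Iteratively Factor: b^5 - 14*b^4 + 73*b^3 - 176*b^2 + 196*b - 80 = (b - 1)*(b^4 - 13*b^3 + 60*b^2 - 116*b + 80) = (b - 4)*(b - 1)*(b^3 - 9*b^2 + 24*b - 20) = (b - 4)*(b - 2)*(b - 1)*(b^2 - 7*b + 10) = (b - 5)*(b - 4)*(b - 2)*(b - 1)*(b - 2)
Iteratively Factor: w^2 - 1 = (w - 1)*(w + 1)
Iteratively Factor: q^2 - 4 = (q + 2)*(q - 2)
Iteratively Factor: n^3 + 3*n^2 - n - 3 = (n + 1)*(n^2 + 2*n - 3) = (n + 1)*(n + 3)*(n - 1)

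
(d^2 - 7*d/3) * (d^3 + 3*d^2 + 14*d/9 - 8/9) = d^5 + 2*d^4/3 - 49*d^3/9 - 122*d^2/27 + 56*d/27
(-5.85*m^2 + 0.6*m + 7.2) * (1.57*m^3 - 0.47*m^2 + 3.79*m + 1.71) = -9.1845*m^5 + 3.6915*m^4 - 11.1495*m^3 - 11.1135*m^2 + 28.314*m + 12.312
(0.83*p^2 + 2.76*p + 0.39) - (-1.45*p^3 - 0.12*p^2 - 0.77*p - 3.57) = 1.45*p^3 + 0.95*p^2 + 3.53*p + 3.96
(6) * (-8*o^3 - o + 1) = -48*o^3 - 6*o + 6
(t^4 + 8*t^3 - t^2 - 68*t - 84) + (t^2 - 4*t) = t^4 + 8*t^3 - 72*t - 84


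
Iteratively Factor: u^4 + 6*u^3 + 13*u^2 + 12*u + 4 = (u + 2)*(u^3 + 4*u^2 + 5*u + 2) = (u + 1)*(u + 2)*(u^2 + 3*u + 2) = (u + 1)*(u + 2)^2*(u + 1)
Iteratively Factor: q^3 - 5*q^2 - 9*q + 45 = (q - 3)*(q^2 - 2*q - 15) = (q - 3)*(q + 3)*(q - 5)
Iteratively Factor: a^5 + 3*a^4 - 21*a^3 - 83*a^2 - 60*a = (a + 1)*(a^4 + 2*a^3 - 23*a^2 - 60*a) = (a + 1)*(a + 3)*(a^3 - a^2 - 20*a) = (a - 5)*(a + 1)*(a + 3)*(a^2 + 4*a) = (a - 5)*(a + 1)*(a + 3)*(a + 4)*(a)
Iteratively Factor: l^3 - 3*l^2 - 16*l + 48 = (l - 3)*(l^2 - 16) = (l - 4)*(l - 3)*(l + 4)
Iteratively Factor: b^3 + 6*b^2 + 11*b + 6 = (b + 3)*(b^2 + 3*b + 2) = (b + 1)*(b + 3)*(b + 2)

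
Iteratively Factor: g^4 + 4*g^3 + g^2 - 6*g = (g)*(g^3 + 4*g^2 + g - 6) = g*(g - 1)*(g^2 + 5*g + 6) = g*(g - 1)*(g + 2)*(g + 3)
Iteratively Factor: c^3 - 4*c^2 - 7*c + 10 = (c - 5)*(c^2 + c - 2) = (c - 5)*(c + 2)*(c - 1)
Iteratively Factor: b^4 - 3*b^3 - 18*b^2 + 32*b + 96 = (b + 2)*(b^3 - 5*b^2 - 8*b + 48) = (b - 4)*(b + 2)*(b^2 - b - 12) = (b - 4)*(b + 2)*(b + 3)*(b - 4)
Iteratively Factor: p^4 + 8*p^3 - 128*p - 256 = (p - 4)*(p^3 + 12*p^2 + 48*p + 64) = (p - 4)*(p + 4)*(p^2 + 8*p + 16) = (p - 4)*(p + 4)^2*(p + 4)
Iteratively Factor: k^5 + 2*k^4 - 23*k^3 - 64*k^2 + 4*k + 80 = (k + 4)*(k^4 - 2*k^3 - 15*k^2 - 4*k + 20) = (k + 2)*(k + 4)*(k^3 - 4*k^2 - 7*k + 10) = (k + 2)^2*(k + 4)*(k^2 - 6*k + 5) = (k - 1)*(k + 2)^2*(k + 4)*(k - 5)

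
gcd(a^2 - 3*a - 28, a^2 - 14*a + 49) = a - 7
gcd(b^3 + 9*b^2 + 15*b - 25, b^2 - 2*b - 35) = b + 5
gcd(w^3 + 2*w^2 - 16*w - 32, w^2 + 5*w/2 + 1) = w + 2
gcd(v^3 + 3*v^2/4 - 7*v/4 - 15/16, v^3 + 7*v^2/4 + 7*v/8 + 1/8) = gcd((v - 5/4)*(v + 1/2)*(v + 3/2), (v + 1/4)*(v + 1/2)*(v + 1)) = v + 1/2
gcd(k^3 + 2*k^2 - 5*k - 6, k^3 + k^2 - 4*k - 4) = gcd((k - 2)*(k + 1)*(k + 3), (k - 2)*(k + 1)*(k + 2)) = k^2 - k - 2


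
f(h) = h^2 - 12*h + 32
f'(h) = 2*h - 12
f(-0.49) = 38.12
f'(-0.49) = -12.98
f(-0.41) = 37.09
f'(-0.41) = -12.82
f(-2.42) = 66.90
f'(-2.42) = -16.84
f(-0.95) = 44.30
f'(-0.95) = -13.90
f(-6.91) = 162.67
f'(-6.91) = -25.82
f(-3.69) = 89.90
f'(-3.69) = -19.38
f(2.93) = 5.42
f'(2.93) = -6.14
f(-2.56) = 69.27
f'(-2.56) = -17.12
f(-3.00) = 77.00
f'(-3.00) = -18.00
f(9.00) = 5.00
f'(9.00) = 6.00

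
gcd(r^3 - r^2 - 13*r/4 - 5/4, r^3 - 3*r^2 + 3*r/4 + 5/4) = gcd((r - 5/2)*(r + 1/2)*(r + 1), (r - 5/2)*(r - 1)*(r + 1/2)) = r^2 - 2*r - 5/4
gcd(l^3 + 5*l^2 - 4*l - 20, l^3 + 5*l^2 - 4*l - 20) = l^3 + 5*l^2 - 4*l - 20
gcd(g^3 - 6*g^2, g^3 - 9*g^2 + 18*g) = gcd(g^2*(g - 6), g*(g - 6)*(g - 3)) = g^2 - 6*g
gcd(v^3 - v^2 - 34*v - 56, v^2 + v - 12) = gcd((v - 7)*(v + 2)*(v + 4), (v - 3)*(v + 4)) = v + 4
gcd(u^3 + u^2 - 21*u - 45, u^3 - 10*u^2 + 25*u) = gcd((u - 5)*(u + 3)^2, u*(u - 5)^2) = u - 5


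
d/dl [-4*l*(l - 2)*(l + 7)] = -12*l^2 - 40*l + 56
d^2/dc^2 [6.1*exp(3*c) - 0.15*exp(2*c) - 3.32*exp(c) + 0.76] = (54.9*exp(2*c) - 0.6*exp(c) - 3.32)*exp(c)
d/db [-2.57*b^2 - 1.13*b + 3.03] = -5.14*b - 1.13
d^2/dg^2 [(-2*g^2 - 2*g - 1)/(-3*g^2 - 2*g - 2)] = 2*(6*g^3 - 9*g^2 - 18*g - 2)/(27*g^6 + 54*g^5 + 90*g^4 + 80*g^3 + 60*g^2 + 24*g + 8)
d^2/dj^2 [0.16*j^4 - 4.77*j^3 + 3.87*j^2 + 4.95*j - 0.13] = 1.92*j^2 - 28.62*j + 7.74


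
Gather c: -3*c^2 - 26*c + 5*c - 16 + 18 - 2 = -3*c^2 - 21*c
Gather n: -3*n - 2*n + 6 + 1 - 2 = 5 - 5*n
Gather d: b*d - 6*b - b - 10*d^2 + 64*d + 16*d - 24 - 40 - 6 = -7*b - 10*d^2 + d*(b + 80) - 70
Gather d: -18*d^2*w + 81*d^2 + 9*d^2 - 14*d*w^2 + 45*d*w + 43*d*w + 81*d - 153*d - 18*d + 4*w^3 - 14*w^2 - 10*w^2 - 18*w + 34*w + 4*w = d^2*(90 - 18*w) + d*(-14*w^2 + 88*w - 90) + 4*w^3 - 24*w^2 + 20*w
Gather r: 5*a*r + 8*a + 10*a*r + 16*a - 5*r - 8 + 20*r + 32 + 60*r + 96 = 24*a + r*(15*a + 75) + 120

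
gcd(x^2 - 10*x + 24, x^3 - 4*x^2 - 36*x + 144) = x^2 - 10*x + 24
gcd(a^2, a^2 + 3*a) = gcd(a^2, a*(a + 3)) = a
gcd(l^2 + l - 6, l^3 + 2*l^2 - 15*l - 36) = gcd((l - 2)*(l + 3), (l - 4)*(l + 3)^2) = l + 3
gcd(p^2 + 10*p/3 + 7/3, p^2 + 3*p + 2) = p + 1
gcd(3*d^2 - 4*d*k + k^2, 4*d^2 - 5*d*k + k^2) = d - k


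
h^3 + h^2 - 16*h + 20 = (h - 2)^2*(h + 5)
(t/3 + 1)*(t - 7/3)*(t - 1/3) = t^3/3 + t^2/9 - 65*t/27 + 7/9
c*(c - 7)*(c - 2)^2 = c^4 - 11*c^3 + 32*c^2 - 28*c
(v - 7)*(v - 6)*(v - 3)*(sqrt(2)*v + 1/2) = sqrt(2)*v^4 - 16*sqrt(2)*v^3 + v^3/2 - 8*v^2 + 81*sqrt(2)*v^2 - 126*sqrt(2)*v + 81*v/2 - 63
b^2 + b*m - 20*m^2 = (b - 4*m)*(b + 5*m)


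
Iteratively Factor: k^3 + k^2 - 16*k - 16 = (k + 4)*(k^2 - 3*k - 4) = (k - 4)*(k + 4)*(k + 1)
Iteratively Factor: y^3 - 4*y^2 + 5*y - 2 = (y - 2)*(y^2 - 2*y + 1) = (y - 2)*(y - 1)*(y - 1)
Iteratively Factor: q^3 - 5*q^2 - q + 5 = (q - 1)*(q^2 - 4*q - 5) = (q - 5)*(q - 1)*(q + 1)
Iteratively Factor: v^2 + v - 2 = (v + 2)*(v - 1)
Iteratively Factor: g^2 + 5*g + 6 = (g + 2)*(g + 3)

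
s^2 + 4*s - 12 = (s - 2)*(s + 6)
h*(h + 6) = h^2 + 6*h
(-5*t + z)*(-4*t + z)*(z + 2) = 20*t^2*z + 40*t^2 - 9*t*z^2 - 18*t*z + z^3 + 2*z^2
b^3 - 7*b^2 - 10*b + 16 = (b - 8)*(b - 1)*(b + 2)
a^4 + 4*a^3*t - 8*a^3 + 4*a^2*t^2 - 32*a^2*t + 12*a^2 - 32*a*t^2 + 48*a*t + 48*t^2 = (a - 6)*(a - 2)*(a + 2*t)^2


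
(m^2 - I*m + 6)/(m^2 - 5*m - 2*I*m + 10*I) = (m^2 - I*m + 6)/(m^2 - 5*m - 2*I*m + 10*I)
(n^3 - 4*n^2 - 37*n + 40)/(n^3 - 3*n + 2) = (n^2 - 3*n - 40)/(n^2 + n - 2)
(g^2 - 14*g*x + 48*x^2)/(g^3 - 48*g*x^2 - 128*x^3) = (g - 6*x)/(g^2 + 8*g*x + 16*x^2)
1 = 1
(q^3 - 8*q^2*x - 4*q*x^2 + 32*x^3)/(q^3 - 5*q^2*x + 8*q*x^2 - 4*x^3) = (q^2 - 6*q*x - 16*x^2)/(q^2 - 3*q*x + 2*x^2)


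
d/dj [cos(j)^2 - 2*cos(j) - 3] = 2*(1 - cos(j))*sin(j)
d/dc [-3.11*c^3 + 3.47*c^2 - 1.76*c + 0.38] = -9.33*c^2 + 6.94*c - 1.76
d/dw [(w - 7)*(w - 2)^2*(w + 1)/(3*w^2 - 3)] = 2*(w^3 - 7*w^2 + 11*w - 2)/(3*(w^2 - 2*w + 1))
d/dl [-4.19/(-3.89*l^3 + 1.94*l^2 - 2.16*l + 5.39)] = (-48.8973*l^2 + 16.2572*l - 9.0504)/(3.89*l^3 - 1.94*l^2 + 2.16*l - 5.39)^2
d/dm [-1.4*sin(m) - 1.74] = -1.4*cos(m)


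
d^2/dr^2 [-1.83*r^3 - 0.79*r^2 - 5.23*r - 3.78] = -10.98*r - 1.58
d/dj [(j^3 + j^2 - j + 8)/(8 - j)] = j*(-2*j^2 + 23*j + 16)/(j^2 - 16*j + 64)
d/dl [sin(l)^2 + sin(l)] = sin(2*l) + cos(l)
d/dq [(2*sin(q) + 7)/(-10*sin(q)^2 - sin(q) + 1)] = (20*sin(q)^2 + 140*sin(q) + 9)*cos(q)/(10*sin(q)^2 + sin(q) - 1)^2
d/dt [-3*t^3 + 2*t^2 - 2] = t*(4 - 9*t)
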